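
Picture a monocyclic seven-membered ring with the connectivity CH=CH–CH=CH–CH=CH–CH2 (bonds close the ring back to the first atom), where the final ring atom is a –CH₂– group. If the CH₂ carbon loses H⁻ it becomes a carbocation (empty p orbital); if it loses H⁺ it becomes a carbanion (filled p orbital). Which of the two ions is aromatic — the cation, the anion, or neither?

The cation

Both ions have a continuous loop of p orbitals — each ring atom is sp².
Cation: 3 × 2 + 0 = 6 π electrons → 4(1)+2, aromatic.
Anion: 3 × 2 + 2 = 8 π electrons → 4(2), antiaromatic.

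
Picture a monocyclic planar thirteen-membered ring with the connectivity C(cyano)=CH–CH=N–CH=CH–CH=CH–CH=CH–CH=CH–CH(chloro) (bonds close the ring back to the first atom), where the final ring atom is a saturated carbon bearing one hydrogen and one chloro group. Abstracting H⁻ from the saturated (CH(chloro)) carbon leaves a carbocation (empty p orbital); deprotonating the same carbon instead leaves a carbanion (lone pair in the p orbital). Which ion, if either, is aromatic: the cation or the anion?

In either ion the ring is fully conjugated: every atom, including the new sp² carbon, supplies a p orbital.
Cation: 6 × 2 + 0 = 12 π electrons → 4(3), antiaromatic.
Anion: 6 × 2 + 2 = 14 π electrons → 4(3)+2, aromatic.

The anion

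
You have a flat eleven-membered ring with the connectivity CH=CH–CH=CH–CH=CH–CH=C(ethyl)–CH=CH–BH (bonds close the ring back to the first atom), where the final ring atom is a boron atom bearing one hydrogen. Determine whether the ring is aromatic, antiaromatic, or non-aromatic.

The p orbitals form a continuous loop: every atom in a ring double bond is sp² and brings one electron to the p orbital; the boron has an empty p orbital. The ring is fully conjugated.
π-electron count: 5 × 2 = 10 from the double-bond units + 0 from the BH atom = 10.
10 = 4(2) + 2, which satisfies Hückel's 4n+2 rule.

Aromatic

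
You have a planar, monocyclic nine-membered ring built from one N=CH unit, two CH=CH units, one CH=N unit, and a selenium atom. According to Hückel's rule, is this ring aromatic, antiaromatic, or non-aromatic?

Aromatic

The p orbitals form a continuous loop: every atom in a ring double bond is sp² and brings one electron to the p orbital; each sp² =N– keeps its lone pair in-plane and puts one electron into the π system; the selenium donates one lone pair from its p orbital. The ring is fully conjugated.
Adding the contributions, 4 × 2 = 8 from the double-bond units + 2 from the Se atom = 10.
Since 10 = 4·2 + 2, the ring meets the 4n+2 criterion.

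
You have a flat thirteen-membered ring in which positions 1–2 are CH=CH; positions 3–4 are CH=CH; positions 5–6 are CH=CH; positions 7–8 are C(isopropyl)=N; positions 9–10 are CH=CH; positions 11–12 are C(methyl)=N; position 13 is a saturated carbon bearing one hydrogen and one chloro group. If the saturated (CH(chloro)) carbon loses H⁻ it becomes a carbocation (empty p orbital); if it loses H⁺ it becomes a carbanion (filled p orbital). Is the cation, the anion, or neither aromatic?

Both ions have a continuous loop of p orbitals — each ring atom is sp².
Cation: 6 × 2 + 0 = 12 π electrons → 4(3), antiaromatic.
Anion: 6 × 2 + 2 = 14 π electrons → 4(3)+2, aromatic.

The anion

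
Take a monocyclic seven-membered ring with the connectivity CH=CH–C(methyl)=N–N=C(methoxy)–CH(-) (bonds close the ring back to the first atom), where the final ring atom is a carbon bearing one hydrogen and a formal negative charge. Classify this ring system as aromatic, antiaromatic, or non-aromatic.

Every ring atom contributes a p orbital perpendicular to the ring (every atom in a ring double bond is sp² and brings one electron to the p orbital; each sp² =N– keeps its lone pair in-plane and puts one electron into the π system; the carbanion's lone pair occupies the p orbital), so the π system is cyclic and fully conjugated.
Tallying contributions gives 3 × 2 = 6 from the double-bond units + 2 from the CH(-) atom = 8.
With 8 = 4·2 π electrons, Hückel's rule classifies the planar ring as antiaromatic.

Antiaromatic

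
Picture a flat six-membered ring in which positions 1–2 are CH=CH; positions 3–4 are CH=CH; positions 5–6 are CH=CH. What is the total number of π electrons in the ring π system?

6

Every ring atom contributes a p orbital perpendicular to the ring (every atom in a ring double bond is sp² and brings one electron to the p orbital), so the π system is cyclic and fully conjugated.
π-electron count: 3 × 2 = 6 from the 3 double-bond units.
(The species described is benzene.)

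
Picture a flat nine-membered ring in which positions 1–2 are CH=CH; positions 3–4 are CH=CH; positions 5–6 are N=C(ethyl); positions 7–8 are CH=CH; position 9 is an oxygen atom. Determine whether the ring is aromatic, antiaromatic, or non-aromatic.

Aromatic

Every ring atom contributes a p orbital perpendicular to the ring (the double-bond atoms are sp², each contributing one p electron; each sp² =N– keeps its lone pair in-plane and puts one electron into the π system; the oxygen donates one lone pair from its p orbital), so the π system is cyclic and fully conjugated.
Counting π electrons: 4 × 2 = 8 from the double-bond units + 2 from the O atom = 10.
Since 10 = 4·2 + 2, the ring meets the 4n+2 criterion.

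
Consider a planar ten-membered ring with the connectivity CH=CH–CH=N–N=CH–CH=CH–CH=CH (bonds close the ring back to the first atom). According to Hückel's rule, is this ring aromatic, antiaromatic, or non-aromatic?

Aromatic

Every ring atom contributes a p orbital perpendicular to the ring (each doubly-bonded ring atom is sp² with one p-orbital electron; each sp² =N– keeps its lone pair in-plane and puts one electron into the π system), so the π system is cyclic and fully conjugated.
Tallying contributions gives 5 × 2 = 10 from the 5 double-bond units.
Since 10 = 4·2 + 2, the ring meets the 4n+2 criterion.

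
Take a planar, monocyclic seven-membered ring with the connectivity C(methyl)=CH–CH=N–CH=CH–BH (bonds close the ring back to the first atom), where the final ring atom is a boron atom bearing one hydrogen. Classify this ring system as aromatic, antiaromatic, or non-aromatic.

Aromatic

Every ring atom contributes a p orbital perpendicular to the ring (the double-bond atoms are sp², each contributing one p electron; each =N– nitrogen is pyridine-type (lone pair in the sp² plane, one electron in the p orbital); the boron has an empty p orbital), so the π system is cyclic and fully conjugated.
Adding the contributions, 3 × 2 = 6 from the double-bond units + 0 from the BH atom = 6.
6 = 4(1) + 2, which satisfies Hückel's 4n+2 rule.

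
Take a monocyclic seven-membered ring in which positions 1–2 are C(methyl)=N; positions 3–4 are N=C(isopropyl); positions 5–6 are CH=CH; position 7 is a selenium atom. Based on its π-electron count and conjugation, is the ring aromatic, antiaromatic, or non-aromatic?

Check conjugation: the double-bond atoms are sp², each contributing one p electron; the doubly-bonded nitrogens are pyridine-type — their lone pairs lie in the ring plane, leaving one electron in the p orbital; the selenium donates one lone pair from its p orbital — every position has a p orbital, so the cyclic π system is continuous.
Counting π electrons: 3 × 2 = 6 from the double-bond units + 2 from the Se atom = 8.
8 is a 4n count (n = 2), so the planar conjugated ring is antiaromatic.

Antiaromatic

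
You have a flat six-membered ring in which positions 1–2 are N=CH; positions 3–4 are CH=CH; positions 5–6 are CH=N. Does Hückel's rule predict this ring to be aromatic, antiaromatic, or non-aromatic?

The p orbitals form a continuous loop: the double-bond atoms are sp², each contributing one p electron; each sp² =N– keeps its lone pair in-plane and puts one electron into the π system. The ring is fully conjugated.
Counting π electrons: 3 × 2 = 6 from the 3 double-bond units.
Since 6 = 4·1 + 2, the ring meets the 4n+2 criterion.

Aromatic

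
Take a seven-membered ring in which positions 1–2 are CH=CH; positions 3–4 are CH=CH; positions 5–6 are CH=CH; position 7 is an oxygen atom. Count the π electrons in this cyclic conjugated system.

Every ring atom contributes a p orbital perpendicular to the ring (each doubly-bonded ring atom is sp² with one p-orbital electron; the oxygen donates one lone pair from its p orbital), so the π system is cyclic and fully conjugated.
Counting π electrons: 3 × 2 = 6 from the double-bond units + 2 from the O atom = 8.

8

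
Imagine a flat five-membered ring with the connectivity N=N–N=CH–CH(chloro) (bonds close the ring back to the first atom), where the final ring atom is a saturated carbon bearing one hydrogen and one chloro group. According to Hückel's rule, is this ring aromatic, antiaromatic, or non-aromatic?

The CH(chloro) carbon is saturated: that saturated carbon is sp³ and has no p orbital in the ring π system. Conjugation is not continuous around the ring.
Broken conjugation rules out both aromaticity and antiaromaticity.

Non-aromatic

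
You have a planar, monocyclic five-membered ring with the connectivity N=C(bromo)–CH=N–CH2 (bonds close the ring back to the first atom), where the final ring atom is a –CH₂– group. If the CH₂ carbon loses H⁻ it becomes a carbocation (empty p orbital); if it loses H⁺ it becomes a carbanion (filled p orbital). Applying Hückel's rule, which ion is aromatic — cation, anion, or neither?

In both ions every ring atom is sp² and contributes a p orbital, so both rings are fully conjugated.
Cation: 2 × 2 + 0 = 4 π electrons → 4(1), antiaromatic.
Anion: 2 × 2 + 2 = 6 π electrons → 4(1)+2, aromatic.

The anion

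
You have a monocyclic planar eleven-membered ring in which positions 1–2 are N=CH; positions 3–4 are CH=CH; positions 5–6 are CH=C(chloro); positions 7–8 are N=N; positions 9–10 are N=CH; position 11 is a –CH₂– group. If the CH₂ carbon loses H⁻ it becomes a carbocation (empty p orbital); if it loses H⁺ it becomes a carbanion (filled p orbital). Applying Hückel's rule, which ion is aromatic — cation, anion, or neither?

The cation

Once that carbon is sp², every ring atom has a p orbital and both ions are fully conjugated.
Cation: 5 × 2 + 0 = 10 π electrons → 4(2)+2, aromatic.
Anion: 5 × 2 + 2 = 12 π electrons → 4(3), antiaromatic.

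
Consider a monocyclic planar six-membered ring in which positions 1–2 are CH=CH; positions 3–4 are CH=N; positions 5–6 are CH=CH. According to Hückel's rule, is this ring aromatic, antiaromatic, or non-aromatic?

Every ring atom contributes a p orbital perpendicular to the ring (the double-bond atoms are sp², each contributing one p electron; each =N– nitrogen is pyridine-type (lone pair in the sp² plane, one electron in the p orbital)), so the π system is cyclic and fully conjugated.
Tallying contributions gives 3 × 2 = 6 from the 3 double-bond units.
That gives a 4n+2 count (6, n = 1).

Aromatic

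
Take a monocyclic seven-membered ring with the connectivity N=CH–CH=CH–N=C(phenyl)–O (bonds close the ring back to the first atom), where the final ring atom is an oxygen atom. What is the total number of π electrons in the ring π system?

8

The p orbitals form a continuous loop: every atom in a ring double bond is sp² and brings one electron to the p orbital; the doubly-bonded nitrogens are pyridine-type — their lone pairs lie in the ring plane, leaving one electron in the p orbital; the oxygen donates one lone pair from its p orbital. The ring is fully conjugated.
Adding the contributions, 3 × 2 = 6 from the double-bond units + 2 from the O atom = 8.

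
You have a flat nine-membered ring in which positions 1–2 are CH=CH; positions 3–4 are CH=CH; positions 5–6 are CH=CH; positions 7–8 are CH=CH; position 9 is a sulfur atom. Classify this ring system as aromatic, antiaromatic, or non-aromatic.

Aromatic

Every ring atom contributes a p orbital perpendicular to the ring (every atom in a ring double bond is sp² and brings one electron to the p orbital; the sulfur donates one lone pair from its p orbital), so the π system is cyclic and fully conjugated.
π-electron count: 4 × 2 = 8 from the double-bond units + 2 from the S atom = 10.
That gives a 4n+2 count (10, n = 2).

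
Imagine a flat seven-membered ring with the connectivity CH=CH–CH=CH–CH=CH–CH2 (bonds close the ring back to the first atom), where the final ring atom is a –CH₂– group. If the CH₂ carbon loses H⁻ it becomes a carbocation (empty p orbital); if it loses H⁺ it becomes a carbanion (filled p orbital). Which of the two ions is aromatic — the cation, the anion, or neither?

The cation

In either ion the ring is fully conjugated: every atom, including the new sp² carbon, supplies a p orbital.
Cation: 3 × 2 + 0 = 6 π electrons → 4(1)+2, aromatic.
Anion: 3 × 2 + 2 = 8 π electrons → 4(2), antiaromatic.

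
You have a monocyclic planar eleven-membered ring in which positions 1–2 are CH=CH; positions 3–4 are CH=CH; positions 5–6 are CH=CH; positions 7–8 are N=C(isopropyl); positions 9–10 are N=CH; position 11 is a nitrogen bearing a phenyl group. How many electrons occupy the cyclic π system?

12

Check conjugation: the double-bond atoms are sp², each contributing one p electron; each =N– nitrogen is pyridine-type (lone pair in the sp² plane, one electron in the p orbital); the pyrrole-type nitrogen donates its lone pair from the p orbital — every position has a p orbital, so the cyclic π system is continuous.
π-electron count: 5 × 2 = 10 from the double-bond units + 2 from the N(phenyl) atom = 12.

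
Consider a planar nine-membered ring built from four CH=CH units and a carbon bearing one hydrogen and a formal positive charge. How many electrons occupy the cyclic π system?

The p orbitals form a continuous loop: the double-bond atoms are sp², each contributing one p electron; the carbocation has an empty p orbital. The ring is fully conjugated.
π-electron count: 4 × 2 = 8 from the double-bond units + 0 from the CH(+) atom = 8.

8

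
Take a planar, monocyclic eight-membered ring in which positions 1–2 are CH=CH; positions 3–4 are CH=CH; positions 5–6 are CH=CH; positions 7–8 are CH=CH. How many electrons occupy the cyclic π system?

8

All ring atoms are sp² and supply a p orbital to the ring (each doubly-bonded ring atom is sp² with one p-orbital electron); the conjugation is uninterrupted.
Counting π electrons: 4 × 2 = 8 from the 4 double-bond units.
(The species described is cyclooctatetraene.)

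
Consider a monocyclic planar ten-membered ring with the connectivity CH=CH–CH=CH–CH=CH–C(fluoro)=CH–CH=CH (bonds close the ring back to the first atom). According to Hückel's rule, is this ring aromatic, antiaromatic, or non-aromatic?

Check conjugation: every atom in a ring double bond is sp² and brings one electron to the p orbital — every position has a p orbital, so the cyclic π system is continuous.
π-electron count: 5 × 2 = 10 from the 5 double-bond units.
That gives a 4n+2 count (10, n = 2).

Aromatic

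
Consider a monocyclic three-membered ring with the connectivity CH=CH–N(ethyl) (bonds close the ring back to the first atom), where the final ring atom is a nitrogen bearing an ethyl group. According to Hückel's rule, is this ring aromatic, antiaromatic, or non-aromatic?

Check conjugation: each doubly-bonded ring atom is sp² with one p-orbital electron; the pyrrole-type nitrogen donates its lone pair from the p orbital — every position has a p orbital, so the cyclic π system is continuous.
Adding the contributions, 1 × 2 = 2 from the double-bond unit + 2 from the N(ethyl) atom = 4.
4 is a 4n count (n = 1), so the planar conjugated ring is antiaromatic.

Antiaromatic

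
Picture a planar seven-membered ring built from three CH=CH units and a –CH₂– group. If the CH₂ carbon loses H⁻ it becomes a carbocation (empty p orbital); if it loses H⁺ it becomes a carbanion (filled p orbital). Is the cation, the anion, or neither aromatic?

In both ions every ring atom is sp² and contributes a p orbital, so both rings are fully conjugated.
Cation: 3 × 2 + 0 = 6 π electrons → 4(1)+2, aromatic.
Anion: 3 × 2 + 2 = 8 π electrons → 4(2), antiaromatic.

The cation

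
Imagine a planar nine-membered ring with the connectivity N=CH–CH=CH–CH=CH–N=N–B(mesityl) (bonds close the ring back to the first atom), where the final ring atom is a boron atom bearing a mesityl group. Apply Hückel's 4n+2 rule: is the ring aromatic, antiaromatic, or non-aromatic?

Antiaromatic

All ring atoms are sp² and supply a p orbital to the ring (every atom in a ring double bond is sp² and brings one electron to the p orbital; each =N– nitrogen is pyridine-type (lone pair in the sp² plane, one electron in the p orbital); the boron has an empty p orbital); the conjugation is uninterrupted.
Counting π electrons: 4 × 2 = 8 from the double-bond units + 0 from the B(mesityl) atom = 8.
With 8 = 4·2 π electrons, Hückel's rule classifies the planar ring as antiaromatic.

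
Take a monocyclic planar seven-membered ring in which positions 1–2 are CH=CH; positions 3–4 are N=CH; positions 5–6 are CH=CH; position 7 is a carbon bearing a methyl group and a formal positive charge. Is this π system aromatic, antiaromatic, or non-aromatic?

Aromatic

Every ring atom contributes a p orbital perpendicular to the ring (each doubly-bonded ring atom is sp² with one p-orbital electron; the doubly-bonded nitrogens are pyridine-type — their lone pairs lie in the ring plane, leaving one electron in the p orbital; the carbocation has an empty p orbital), so the π system is cyclic and fully conjugated.
Tallying contributions gives 3 × 2 = 6 from the double-bond units + 0 from the C(methyl)(+) atom = 6.
6 = 4(1) + 2, which satisfies Hückel's 4n+2 rule.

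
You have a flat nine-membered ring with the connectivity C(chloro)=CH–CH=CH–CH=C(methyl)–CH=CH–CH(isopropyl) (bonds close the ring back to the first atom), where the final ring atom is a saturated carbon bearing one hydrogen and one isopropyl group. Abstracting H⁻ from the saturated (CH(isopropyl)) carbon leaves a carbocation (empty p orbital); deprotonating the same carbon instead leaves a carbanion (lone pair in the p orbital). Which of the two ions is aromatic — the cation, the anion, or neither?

The anion

In both ions every ring atom is sp² and contributes a p orbital, so both rings are fully conjugated.
Cation: 4 × 2 + 0 = 8 π electrons → 4(2), antiaromatic.
Anion: 4 × 2 + 2 = 10 π electrons → 4(2)+2, aromatic.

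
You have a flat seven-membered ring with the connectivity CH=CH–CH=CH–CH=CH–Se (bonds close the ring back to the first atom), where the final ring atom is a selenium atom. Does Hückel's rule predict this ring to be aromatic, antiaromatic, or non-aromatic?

Antiaromatic

Every ring atom contributes a p orbital perpendicular to the ring (every atom in a ring double bond is sp² and brings one electron to the p orbital; the selenium donates one lone pair from its p orbital), so the π system is cyclic and fully conjugated.
Counting π electrons: 3 × 2 = 6 from the double-bond units + 2 from the Se atom = 8.
8 = 4(2); a planar, fully conjugated 4n system is antiaromatic.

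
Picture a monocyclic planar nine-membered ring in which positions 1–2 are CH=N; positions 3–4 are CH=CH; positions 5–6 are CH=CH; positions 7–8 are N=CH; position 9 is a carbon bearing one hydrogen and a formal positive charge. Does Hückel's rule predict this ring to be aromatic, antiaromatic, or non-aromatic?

Check conjugation: every atom in a ring double bond is sp² and brings one electron to the p orbital; the doubly-bonded nitrogens are pyridine-type — their lone pairs lie in the ring plane, leaving one electron in the p orbital; the carbocation has an empty p orbital — every position has a p orbital, so the cyclic π system is continuous.
π-electron count: 4 × 2 = 8 from the double-bond units + 0 from the CH(+) atom = 8.
8 = 4(2); a planar, fully conjugated 4n system is antiaromatic.

Antiaromatic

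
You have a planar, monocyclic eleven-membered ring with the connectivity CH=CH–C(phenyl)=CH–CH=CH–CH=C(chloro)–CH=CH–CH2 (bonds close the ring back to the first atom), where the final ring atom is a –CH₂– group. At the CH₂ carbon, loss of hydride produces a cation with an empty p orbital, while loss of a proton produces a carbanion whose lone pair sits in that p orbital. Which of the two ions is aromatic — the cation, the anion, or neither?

Once that carbon is sp², every ring atom has a p orbital and both ions are fully conjugated.
Cation: 5 × 2 + 0 = 10 π electrons → 4(2)+2, aromatic.
Anion: 5 × 2 + 2 = 12 π electrons → 4(3), antiaromatic.

The cation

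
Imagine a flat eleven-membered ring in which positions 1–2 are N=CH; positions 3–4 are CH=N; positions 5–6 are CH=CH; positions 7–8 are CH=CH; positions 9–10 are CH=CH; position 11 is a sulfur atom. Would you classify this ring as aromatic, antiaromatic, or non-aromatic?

Every ring atom contributes a p orbital perpendicular to the ring (each doubly-bonded ring atom is sp² with one p-orbital electron; each sp² =N– keeps its lone pair in-plane and puts one electron into the π system; the sulfur donates one lone pair from its p orbital), so the π system is cyclic and fully conjugated.
Adding the contributions, 5 × 2 = 10 from the double-bond units + 2 from the S atom = 12.
12 is a 4n count (n = 3), so the planar conjugated ring is antiaromatic.

Antiaromatic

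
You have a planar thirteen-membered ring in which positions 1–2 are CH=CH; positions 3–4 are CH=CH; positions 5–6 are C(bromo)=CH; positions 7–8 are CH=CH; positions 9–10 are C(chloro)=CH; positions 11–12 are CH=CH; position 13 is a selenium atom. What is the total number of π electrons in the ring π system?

Check conjugation: each doubly-bonded ring atom is sp² with one p-orbital electron; the selenium donates one lone pair from its p orbital — every position has a p orbital, so the cyclic π system is continuous.
Tallying contributions gives 6 × 2 = 12 from the double-bond units + 2 from the Se atom = 14.

14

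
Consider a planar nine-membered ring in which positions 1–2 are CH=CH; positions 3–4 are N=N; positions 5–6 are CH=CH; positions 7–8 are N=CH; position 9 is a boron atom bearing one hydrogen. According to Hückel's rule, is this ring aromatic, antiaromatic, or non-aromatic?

Every ring atom contributes a p orbital perpendicular to the ring (every atom in a ring double bond is sp² and brings one electron to the p orbital; each sp² =N– keeps its lone pair in-plane and puts one electron into the π system; the boron has an empty p orbital), so the π system is cyclic and fully conjugated.
Counting π electrons: 4 × 2 = 8 from the double-bond units + 0 from the BH atom = 8.
A 4n π count (8, n = 2) in a planar conjugated ring means antiaromatic.

Antiaromatic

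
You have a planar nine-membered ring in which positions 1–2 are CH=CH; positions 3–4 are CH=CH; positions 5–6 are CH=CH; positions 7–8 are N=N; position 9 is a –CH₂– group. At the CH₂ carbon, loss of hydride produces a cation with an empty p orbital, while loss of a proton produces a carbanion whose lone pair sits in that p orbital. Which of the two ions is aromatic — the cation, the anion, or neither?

The anion

Once that carbon is sp², every ring atom has a p orbital and both ions are fully conjugated.
Cation: 4 × 2 + 0 = 8 π electrons → 4(2), antiaromatic.
Anion: 4 × 2 + 2 = 10 π electrons → 4(2)+2, aromatic.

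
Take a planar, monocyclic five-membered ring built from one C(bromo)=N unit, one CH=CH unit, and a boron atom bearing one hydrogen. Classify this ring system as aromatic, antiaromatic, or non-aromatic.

All ring atoms are sp² and supply a p orbital to the ring (each doubly-bonded ring atom is sp² with one p-orbital electron; each =N– nitrogen is pyridine-type (lone pair in the sp² plane, one electron in the p orbital); the boron has an empty p orbital); the conjugation is uninterrupted.
π-electron count: 2 × 2 = 4 from the double-bond units + 0 from the BH atom = 4.
4 = 4(1); a planar, fully conjugated 4n system is antiaromatic.

Antiaromatic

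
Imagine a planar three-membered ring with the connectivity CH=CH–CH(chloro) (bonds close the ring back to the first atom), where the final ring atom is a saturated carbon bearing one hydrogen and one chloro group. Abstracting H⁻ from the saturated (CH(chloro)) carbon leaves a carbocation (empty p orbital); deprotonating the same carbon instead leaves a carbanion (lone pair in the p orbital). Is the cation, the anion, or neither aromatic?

The cation

In either ion the ring is fully conjugated: every atom, including the new sp² carbon, supplies a p orbital.
Cation: 1 × 2 + 0 = 2 π electrons → 4(0)+2, aromatic.
Anion: 1 × 2 + 2 = 4 π electrons → 4(1), antiaromatic.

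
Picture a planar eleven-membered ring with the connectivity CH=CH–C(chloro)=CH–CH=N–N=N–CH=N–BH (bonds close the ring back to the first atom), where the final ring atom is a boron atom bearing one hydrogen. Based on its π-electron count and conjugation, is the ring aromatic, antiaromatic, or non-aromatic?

Aromatic

All ring atoms are sp² and supply a p orbital to the ring (the double-bond atoms are sp², each contributing one p electron; each sp² =N– keeps its lone pair in-plane and puts one electron into the π system; the boron has an empty p orbital); the conjugation is uninterrupted.
Counting π electrons: 5 × 2 = 10 from the double-bond units + 0 from the BH atom = 10.
Since 10 = 4·2 + 2, the ring meets the 4n+2 criterion.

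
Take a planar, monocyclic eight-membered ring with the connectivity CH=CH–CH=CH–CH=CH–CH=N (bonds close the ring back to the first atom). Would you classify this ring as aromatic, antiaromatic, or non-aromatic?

All ring atoms are sp² and supply a p orbital to the ring (the double-bond atoms are sp², each contributing one p electron; the doubly-bonded nitrogens are pyridine-type — their lone pairs lie in the ring plane, leaving one electron in the p orbital); the conjugation is uninterrupted.
π-electron count: 4 × 2 = 8 from the 4 double-bond units.
8 is a 4n count (n = 2), so the planar conjugated ring is antiaromatic.

Antiaromatic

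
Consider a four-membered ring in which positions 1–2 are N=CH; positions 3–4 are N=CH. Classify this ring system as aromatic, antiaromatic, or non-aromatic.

Antiaromatic

Every ring atom contributes a p orbital perpendicular to the ring (every atom in a ring double bond is sp² and brings one electron to the p orbital; each =N– nitrogen is pyridine-type (lone pair in the sp² plane, one electron in the p orbital)), so the π system is cyclic and fully conjugated.
Tallying contributions gives 2 × 2 = 4 from the 2 double-bond units.
4 is a 4n count (n = 1), so the planar conjugated ring is antiaromatic.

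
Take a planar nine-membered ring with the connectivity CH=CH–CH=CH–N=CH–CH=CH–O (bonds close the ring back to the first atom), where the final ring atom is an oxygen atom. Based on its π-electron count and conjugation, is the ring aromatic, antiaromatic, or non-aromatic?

Aromatic

Every ring atom contributes a p orbital perpendicular to the ring (each doubly-bonded ring atom is sp² with one p-orbital electron; the doubly-bonded nitrogens are pyridine-type — their lone pairs lie in the ring plane, leaving one electron in the p orbital; the oxygen donates one lone pair from its p orbital), so the π system is cyclic and fully conjugated.
π-electron count: 4 × 2 = 8 from the double-bond units + 2 from the O atom = 10.
10 = 4(2) + 2, which satisfies Hückel's 4n+2 rule.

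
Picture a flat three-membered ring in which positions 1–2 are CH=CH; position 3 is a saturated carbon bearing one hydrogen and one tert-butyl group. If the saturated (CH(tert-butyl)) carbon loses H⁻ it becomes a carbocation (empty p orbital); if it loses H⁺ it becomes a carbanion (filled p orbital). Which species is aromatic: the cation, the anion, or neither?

Once that carbon is sp², every ring atom has a p orbital and both ions are fully conjugated.
Cation: 1 × 2 + 0 = 2 π electrons → 4(0)+2, aromatic.
Anion: 1 × 2 + 2 = 4 π electrons → 4(1), antiaromatic.

The cation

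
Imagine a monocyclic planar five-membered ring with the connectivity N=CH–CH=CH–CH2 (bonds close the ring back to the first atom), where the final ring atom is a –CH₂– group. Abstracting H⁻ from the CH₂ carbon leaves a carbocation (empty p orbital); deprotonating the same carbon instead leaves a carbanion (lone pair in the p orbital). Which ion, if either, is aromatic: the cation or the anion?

Both ions have a continuous loop of p orbitals — each ring atom is sp².
Cation: 2 × 2 + 0 = 4 π electrons → 4(1), antiaromatic.
Anion: 2 × 2 + 2 = 6 π electrons → 4(1)+2, aromatic.

The anion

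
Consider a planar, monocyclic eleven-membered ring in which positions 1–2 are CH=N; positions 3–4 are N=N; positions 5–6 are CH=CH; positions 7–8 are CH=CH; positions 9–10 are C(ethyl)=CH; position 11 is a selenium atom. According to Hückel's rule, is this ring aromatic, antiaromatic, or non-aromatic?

Antiaromatic

Every ring atom contributes a p orbital perpendicular to the ring (each doubly-bonded ring atom is sp² with one p-orbital electron; each sp² =N– keeps its lone pair in-plane and puts one electron into the π system; the selenium donates one lone pair from its p orbital), so the π system is cyclic and fully conjugated.
Adding the contributions, 5 × 2 = 10 from the double-bond units + 2 from the Se atom = 12.
12 = 4(3); a planar, fully conjugated 4n system is antiaromatic.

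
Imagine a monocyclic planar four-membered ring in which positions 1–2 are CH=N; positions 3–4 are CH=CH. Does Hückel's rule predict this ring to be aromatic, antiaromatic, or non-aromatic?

Antiaromatic

Every ring atom contributes a p orbital perpendicular to the ring (the double-bond atoms are sp², each contributing one p electron; each sp² =N– keeps its lone pair in-plane and puts one electron into the π system), so the π system is cyclic and fully conjugated.
Tallying contributions gives 2 × 2 = 4 from the 2 double-bond units.
4 = 4(1); a planar, fully conjugated 4n system is antiaromatic.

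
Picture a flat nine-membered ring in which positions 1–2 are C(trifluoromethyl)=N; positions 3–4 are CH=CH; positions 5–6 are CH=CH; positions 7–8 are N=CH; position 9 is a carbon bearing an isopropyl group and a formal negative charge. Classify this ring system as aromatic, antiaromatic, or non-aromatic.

Aromatic

Every ring atom contributes a p orbital perpendicular to the ring (the double-bond atoms are sp², each contributing one p electron; each sp² =N– keeps its lone pair in-plane and puts one electron into the π system; the carbanion's lone pair occupies the p orbital), so the π system is cyclic and fully conjugated.
π-electron count: 4 × 2 = 8 from the double-bond units + 2 from the C(isopropyl)(-) atom = 10.
That gives a 4n+2 count (10, n = 2).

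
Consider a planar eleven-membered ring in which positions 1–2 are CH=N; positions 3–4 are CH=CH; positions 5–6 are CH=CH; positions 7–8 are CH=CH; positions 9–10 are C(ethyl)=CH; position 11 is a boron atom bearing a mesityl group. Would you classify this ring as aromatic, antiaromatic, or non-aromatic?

Aromatic

The p orbitals form a continuous loop: the double-bond atoms are sp², each contributing one p electron; each =N– nitrogen is pyridine-type (lone pair in the sp² plane, one electron in the p orbital); the boron has an empty p orbital. The ring is fully conjugated.
Counting π electrons: 5 × 2 = 10 from the double-bond units + 0 from the B(mesityl) atom = 10.
With 10 π electrons (n = 2), the Hückel 4n+2 condition holds.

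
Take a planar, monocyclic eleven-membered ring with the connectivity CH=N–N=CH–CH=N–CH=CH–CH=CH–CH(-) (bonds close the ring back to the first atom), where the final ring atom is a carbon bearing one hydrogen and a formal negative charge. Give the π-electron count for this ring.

12

Check conjugation: the double-bond atoms are sp², each contributing one p electron; each sp² =N– keeps its lone pair in-plane and puts one electron into the π system; the carbanion's lone pair occupies the p orbital — every position has a p orbital, so the cyclic π system is continuous.
π-electron count: 5 × 2 = 10 from the double-bond units + 2 from the CH(-) atom = 12.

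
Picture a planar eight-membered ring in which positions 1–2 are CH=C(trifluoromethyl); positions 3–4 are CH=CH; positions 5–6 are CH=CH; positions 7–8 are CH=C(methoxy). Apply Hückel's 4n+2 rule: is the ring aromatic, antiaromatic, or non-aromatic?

Check conjugation: every atom in a ring double bond is sp² and brings one electron to the p orbital — every position has a p orbital, so the cyclic π system is continuous.
Adding the contributions, 4 × 2 = 8 from the 4 double-bond units.
8 is a 4n count (n = 2), so the planar conjugated ring is antiaromatic.

Antiaromatic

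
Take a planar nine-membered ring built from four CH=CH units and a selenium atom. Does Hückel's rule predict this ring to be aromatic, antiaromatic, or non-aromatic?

Aromatic

The p orbitals form a continuous loop: each doubly-bonded ring atom is sp² with one p-orbital electron; the selenium donates one lone pair from its p orbital. The ring is fully conjugated.
Adding the contributions, 4 × 2 = 8 from the double-bond units + 2 from the Se atom = 10.
10 = 4(2) + 2, which satisfies Hückel's 4n+2 rule.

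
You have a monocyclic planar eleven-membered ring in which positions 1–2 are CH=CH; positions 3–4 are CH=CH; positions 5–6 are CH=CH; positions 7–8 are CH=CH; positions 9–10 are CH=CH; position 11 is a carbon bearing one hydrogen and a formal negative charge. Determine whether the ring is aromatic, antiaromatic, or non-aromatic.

Antiaromatic

Every ring atom contributes a p orbital perpendicular to the ring (every atom in a ring double bond is sp² and brings one electron to the p orbital; the carbanion's lone pair occupies the p orbital), so the π system is cyclic and fully conjugated.
Adding the contributions, 5 × 2 = 10 from the double-bond units + 2 from the CH(-) atom = 12.
12 is a 4n count (n = 3), so the planar conjugated ring is antiaromatic.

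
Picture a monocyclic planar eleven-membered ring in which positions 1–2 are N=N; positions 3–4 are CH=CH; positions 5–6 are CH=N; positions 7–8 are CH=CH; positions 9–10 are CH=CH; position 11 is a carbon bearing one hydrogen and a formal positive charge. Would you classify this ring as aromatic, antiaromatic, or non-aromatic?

The p orbitals form a continuous loop: the double-bond atoms are sp², each contributing one p electron; each sp² =N– keeps its lone pair in-plane and puts one electron into the π system; the carbocation has an empty p orbital. The ring is fully conjugated.
Counting π electrons: 5 × 2 = 10 from the double-bond units + 0 from the CH(+) atom = 10.
10 = 4(2) + 2, which satisfies Hückel's 4n+2 rule.

Aromatic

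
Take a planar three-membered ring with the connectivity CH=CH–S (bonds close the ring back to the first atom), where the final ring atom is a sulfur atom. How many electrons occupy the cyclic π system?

4

Every ring atom contributes a p orbital perpendicular to the ring (each doubly-bonded ring atom is sp² with one p-orbital electron; the sulfur donates one lone pair from its p orbital), so the π system is cyclic and fully conjugated.
Tallying contributions gives 1 × 2 = 2 from the double-bond unit + 2 from the S atom = 4.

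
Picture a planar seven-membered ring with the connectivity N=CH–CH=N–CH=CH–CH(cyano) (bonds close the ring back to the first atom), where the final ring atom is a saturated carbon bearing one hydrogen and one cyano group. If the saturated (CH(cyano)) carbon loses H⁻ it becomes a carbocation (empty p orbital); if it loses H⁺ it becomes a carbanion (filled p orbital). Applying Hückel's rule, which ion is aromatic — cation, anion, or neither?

In both ions every ring atom is sp² and contributes a p orbital, so both rings are fully conjugated.
Cation: 3 × 2 + 0 = 6 π electrons → 4(1)+2, aromatic.
Anion: 3 × 2 + 2 = 8 π electrons → 4(2), antiaromatic.

The cation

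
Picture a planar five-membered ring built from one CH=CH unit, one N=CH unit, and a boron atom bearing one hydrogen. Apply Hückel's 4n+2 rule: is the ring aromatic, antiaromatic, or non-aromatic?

The p orbitals form a continuous loop: the double-bond atoms are sp², each contributing one p electron; the doubly-bonded nitrogens are pyridine-type — their lone pairs lie in the ring plane, leaving one electron in the p orbital; the boron has an empty p orbital. The ring is fully conjugated.
Counting π electrons: 2 × 2 = 4 from the double-bond units + 0 from the BH atom = 4.
4 = 4(1); a planar, fully conjugated 4n system is antiaromatic.

Antiaromatic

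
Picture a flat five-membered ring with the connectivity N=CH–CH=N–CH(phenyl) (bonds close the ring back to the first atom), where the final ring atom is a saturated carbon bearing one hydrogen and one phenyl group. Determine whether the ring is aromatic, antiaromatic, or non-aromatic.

The CH(phenyl) carbon is saturated: that saturated carbon is sp³ and has no p orbital in the ring π system. Conjugation is not continuous around the ring.
Hückel's rule only applies to fully conjugated rings, so this one is simply non-aromatic.

Non-aromatic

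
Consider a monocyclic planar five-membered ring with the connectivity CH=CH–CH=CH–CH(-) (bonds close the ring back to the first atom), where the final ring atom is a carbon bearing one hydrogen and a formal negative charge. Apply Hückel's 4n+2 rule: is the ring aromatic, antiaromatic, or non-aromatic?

Aromatic

All ring atoms are sp² and supply a p orbital to the ring (each doubly-bonded ring atom is sp² with one p-orbital electron; the carbanion's lone pair occupies the p orbital); the conjugation is uninterrupted.
Counting π electrons: 2 × 2 = 4 from the double-bond units + 2 from the CH(-) atom = 6.
With 6 π electrons (n = 1), the Hückel 4n+2 condition holds.
(The species described is the cyclopentadienyl anion.)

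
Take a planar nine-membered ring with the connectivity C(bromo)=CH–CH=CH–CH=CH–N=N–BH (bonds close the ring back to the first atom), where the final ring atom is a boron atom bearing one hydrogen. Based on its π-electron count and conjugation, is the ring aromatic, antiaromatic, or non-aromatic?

Every ring atom contributes a p orbital perpendicular to the ring (each doubly-bonded ring atom is sp² with one p-orbital electron; each sp² =N– keeps its lone pair in-plane and puts one electron into the π system; the boron has an empty p orbital), so the π system is cyclic and fully conjugated.
π-electron count: 4 × 2 = 8 from the double-bond units + 0 from the BH atom = 8.
8 is a 4n count (n = 2), so the planar conjugated ring is antiaromatic.

Antiaromatic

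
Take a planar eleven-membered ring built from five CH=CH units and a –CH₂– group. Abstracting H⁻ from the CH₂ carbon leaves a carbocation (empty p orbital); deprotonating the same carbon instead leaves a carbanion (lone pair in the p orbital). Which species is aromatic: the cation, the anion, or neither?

The cation

Once that carbon is sp², every ring atom has a p orbital and both ions are fully conjugated.
Cation: 5 × 2 + 0 = 10 π electrons → 4(2)+2, aromatic.
Anion: 5 × 2 + 2 = 12 π electrons → 4(3), antiaromatic.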